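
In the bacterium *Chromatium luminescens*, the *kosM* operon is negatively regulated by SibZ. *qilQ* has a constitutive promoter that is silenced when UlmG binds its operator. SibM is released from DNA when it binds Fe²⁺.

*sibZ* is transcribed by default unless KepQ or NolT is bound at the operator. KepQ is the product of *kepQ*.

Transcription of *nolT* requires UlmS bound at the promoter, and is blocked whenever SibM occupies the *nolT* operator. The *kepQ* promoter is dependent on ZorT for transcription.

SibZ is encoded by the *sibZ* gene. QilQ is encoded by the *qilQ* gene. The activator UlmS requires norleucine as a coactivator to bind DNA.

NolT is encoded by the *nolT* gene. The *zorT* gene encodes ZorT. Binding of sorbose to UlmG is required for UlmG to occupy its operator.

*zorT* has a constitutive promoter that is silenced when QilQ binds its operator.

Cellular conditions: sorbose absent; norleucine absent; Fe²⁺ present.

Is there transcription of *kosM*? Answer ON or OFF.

OFF

Sorbose is absent, so UlmG is inactive.
With no repressor bound, *qilQ* is transcribed.
So QilQ is produced and active.
With repressor QilQ bound, *zorT* is not transcribed.
So ZorT is not produced.
Required activator ZorT is absent, so *kepQ* is not transcribed.
So KepQ is not produced.
Norleucine is absent, so UlmS is inactive.
Fe²⁺ is present, so SibM is inactive.
Required activator UlmS is absent, so *nolT* is not transcribed.
So NolT is not produced.
With no repressor bound, *sibZ* is transcribed.
So SibZ is produced and active.
With repressor SibZ bound, *kosM* is not transcribed.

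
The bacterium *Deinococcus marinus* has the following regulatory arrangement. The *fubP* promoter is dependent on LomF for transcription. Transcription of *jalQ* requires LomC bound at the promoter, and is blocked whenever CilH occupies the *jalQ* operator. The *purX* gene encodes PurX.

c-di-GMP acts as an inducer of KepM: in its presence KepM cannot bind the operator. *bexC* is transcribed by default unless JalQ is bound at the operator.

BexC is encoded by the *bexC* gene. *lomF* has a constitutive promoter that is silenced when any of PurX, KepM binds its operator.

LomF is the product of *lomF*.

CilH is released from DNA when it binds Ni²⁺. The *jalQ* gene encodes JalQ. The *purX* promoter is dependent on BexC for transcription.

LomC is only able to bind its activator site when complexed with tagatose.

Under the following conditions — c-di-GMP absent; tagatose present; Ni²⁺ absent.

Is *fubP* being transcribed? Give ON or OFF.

Ni²⁺ is absent, so CilH is active.
Tagatose is present, so LomC is active.
With repressor CilH bound, *jalQ* is not transcribed.
So JalQ is not produced.
With no repressor bound, *bexC* is transcribed.
So BexC is produced and active.
No repressor is bound and BexC is active, so *purX* is transcribed.
So PurX is produced and active.
c-di-GMP is absent, so KepM is active.
With repressor PurX bound, *lomF* is not transcribed.
So LomF is not produced.
Required activator LomF is absent, so *fubP* is not transcribed.

OFF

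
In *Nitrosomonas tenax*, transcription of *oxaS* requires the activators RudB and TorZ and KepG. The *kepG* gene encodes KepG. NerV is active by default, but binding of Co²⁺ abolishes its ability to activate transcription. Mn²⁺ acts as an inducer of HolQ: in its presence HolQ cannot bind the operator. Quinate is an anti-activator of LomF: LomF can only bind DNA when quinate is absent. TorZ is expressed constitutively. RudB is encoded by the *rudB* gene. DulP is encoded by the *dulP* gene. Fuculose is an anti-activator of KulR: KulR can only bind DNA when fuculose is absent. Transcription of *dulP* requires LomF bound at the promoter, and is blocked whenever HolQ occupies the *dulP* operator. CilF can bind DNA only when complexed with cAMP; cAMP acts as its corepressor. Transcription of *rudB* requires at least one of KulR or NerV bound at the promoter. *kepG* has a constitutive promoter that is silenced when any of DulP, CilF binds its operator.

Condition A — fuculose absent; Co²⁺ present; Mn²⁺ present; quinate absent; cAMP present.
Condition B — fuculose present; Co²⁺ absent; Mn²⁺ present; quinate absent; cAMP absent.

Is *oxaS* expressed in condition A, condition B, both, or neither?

Condition A:
Fuculose is absent, so KulR is active.
Co²⁺ is present, so NerV is inactive.
Activator KulR is present, so *rudB* is transcribed.
So RudB is produced and active.
TorZ is produced constitutively and is active.
Mn²⁺ is present, so HolQ is inactive.
Quinate is absent, so LomF is active.
No repressor is bound and LomF is active, so *dulP* is transcribed.
So DulP is produced and active.
cAMP is present, so CilF is active.
With repressor DulP bound, *kepG* is not transcribed.
So KepG is not produced.
Required activator KepG is absent, so *oxaS* is not transcribed.
→ *oxaS* is OFF in A.
Condition B:
Fuculose is present, so KulR is inactive.
Co²⁺ is absent, so NerV is active.
Activator NerV is present, so *rudB* is transcribed.
So RudB is produced and active.
TorZ is produced constitutively and is active.
Mn²⁺ is present, so HolQ is inactive.
Quinate is absent, so LomF is active.
No repressor is bound and LomF is active, so *dulP* is transcribed.
So DulP is produced and active.
cAMP is absent, so CilF is inactive.
With repressor DulP bound, *kepG* is not transcribed.
So KepG is not produced.
Required activator KepG is absent, so *oxaS* is not transcribed.
→ *oxaS* is OFF in B.

neither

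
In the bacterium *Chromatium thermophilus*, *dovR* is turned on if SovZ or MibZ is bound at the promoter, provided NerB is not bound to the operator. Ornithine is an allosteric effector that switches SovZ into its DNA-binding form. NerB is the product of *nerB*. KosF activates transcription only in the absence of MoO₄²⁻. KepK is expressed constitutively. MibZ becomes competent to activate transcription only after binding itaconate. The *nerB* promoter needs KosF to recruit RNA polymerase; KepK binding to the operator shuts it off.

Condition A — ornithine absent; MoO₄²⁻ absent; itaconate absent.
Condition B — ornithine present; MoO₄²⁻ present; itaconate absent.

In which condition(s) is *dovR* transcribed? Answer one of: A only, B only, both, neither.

B only

Condition A:
Ornithine is absent, so SovZ is inactive.
KepK is produced constitutively and is active.
MoO₄²⁻ is absent, so KosF is active.
With repressor KepK bound, *nerB* is not transcribed.
So NerB is not produced.
Itaconate is absent, so MibZ is inactive.
No activator is available at the *dovR* promoter, so *dovR* is not transcribed.
→ *dovR* is OFF in A.
Condition B:
Ornithine is present, so SovZ is active.
KepK is produced constitutively and is active.
MoO₄²⁻ is present, so KosF is inactive.
With repressor KepK bound, *nerB* is not transcribed.
So NerB is not produced.
Itaconate is absent, so MibZ is inactive.
Activator SovZ is present, so *dovR* is transcribed.
→ *dovR* is ON in B.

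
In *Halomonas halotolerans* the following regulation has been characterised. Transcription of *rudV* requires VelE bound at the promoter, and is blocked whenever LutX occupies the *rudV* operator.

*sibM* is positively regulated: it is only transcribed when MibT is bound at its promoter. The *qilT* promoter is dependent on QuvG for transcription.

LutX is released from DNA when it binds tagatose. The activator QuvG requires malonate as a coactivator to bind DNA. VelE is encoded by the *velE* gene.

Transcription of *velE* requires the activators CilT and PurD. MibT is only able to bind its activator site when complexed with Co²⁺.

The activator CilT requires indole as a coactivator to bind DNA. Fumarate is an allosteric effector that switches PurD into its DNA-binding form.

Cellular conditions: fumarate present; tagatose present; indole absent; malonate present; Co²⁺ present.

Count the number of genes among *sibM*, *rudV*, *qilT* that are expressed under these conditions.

2

Co²⁺ is present, so MibT is active.
No repressor is bound and MibT is active, so *sibM* is transcribed.
→ *sibM* is ON.
Indole is absent, so CilT is inactive.
Fumarate is present, so PurD is active.
Required activator CilT is absent, so *velE* is not transcribed.
So VelE is not produced.
Tagatose is present, so LutX is inactive.
Required activator VelE is absent, so *rudV* is not transcribed.
→ *rudV* is OFF.
Malonate is present, so QuvG is active.
No repressor is bound and QuvG is active, so *qilT* is transcribed.
→ *qilT* is ON.
2 of the 3 genes are transcribed.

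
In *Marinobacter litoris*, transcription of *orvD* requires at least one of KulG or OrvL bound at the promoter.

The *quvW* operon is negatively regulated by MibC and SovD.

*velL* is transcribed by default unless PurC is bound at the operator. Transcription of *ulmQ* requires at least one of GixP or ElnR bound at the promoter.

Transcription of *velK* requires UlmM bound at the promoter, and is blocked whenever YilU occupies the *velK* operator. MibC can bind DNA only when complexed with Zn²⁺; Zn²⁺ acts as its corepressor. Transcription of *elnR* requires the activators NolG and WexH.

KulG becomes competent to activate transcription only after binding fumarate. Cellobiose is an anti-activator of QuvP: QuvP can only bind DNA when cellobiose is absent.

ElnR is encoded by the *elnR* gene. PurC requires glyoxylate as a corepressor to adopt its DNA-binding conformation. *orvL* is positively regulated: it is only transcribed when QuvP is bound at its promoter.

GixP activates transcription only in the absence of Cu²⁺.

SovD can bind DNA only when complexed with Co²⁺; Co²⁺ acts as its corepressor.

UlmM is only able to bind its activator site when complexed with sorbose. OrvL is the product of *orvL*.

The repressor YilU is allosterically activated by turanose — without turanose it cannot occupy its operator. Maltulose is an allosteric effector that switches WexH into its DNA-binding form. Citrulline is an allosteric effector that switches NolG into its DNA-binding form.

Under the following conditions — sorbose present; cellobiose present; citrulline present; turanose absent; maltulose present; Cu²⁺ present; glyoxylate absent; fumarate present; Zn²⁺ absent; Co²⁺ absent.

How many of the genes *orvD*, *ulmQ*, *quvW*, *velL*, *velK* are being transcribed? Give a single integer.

5

Fumarate is present, so KulG is active.
Cellobiose is present, so QuvP is inactive.
Required activator QuvP is absent, so *orvL* is not transcribed.
So OrvL is not produced.
Activator KulG is present, so *orvD* is transcribed.
→ *orvD* is ON.
Cu²⁺ is present, so GixP is inactive.
Citrulline is present, so NolG is active.
Maltulose is present, so WexH is active.
No repressor is bound and NolG and WexH are active, so *elnR* is transcribed.
So ElnR is produced and active.
Activator ElnR is present, so *ulmQ* is transcribed.
→ *ulmQ* is ON.
Zn²⁺ is absent, so MibC is inactive.
Co²⁺ is absent, so SovD is inactive.
With no repressor bound, *quvW* is transcribed.
→ *quvW* is ON.
Glyoxylate is absent, so PurC is inactive.
With no repressor bound, *velL* is transcribed.
→ *velL* is ON.
Sorbose is present, so UlmM is active.
Turanose is absent, so YilU is inactive.
No repressor is bound and UlmM is active, so *velK* is transcribed.
→ *velK* is ON.
5 of the 5 genes are transcribed.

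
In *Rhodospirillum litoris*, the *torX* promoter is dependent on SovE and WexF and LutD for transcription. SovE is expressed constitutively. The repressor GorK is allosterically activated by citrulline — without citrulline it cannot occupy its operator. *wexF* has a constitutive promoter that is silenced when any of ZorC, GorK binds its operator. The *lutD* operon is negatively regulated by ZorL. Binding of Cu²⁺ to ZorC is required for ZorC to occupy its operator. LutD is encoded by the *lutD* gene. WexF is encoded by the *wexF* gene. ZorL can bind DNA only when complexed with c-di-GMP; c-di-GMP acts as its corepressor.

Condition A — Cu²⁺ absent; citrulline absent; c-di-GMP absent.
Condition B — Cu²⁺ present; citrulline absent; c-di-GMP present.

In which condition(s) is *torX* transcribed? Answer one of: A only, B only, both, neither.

Condition A:
SovE is produced constitutively and is active.
Cu²⁺ is absent, so ZorC is inactive.
Citrulline is absent, so GorK is inactive.
With no repressor bound, *wexF* is transcribed.
So WexF is produced and active.
c-di-GMP is absent, so ZorL is inactive.
With no repressor bound, *lutD* is transcribed.
So LutD is produced and active.
No repressor is bound and SovE and WexF and LutD are active, so *torX* is transcribed.
→ *torX* is ON in A.
Condition B:
SovE is produced constitutively and is active.
Cu²⁺ is present, so ZorC is active.
Citrulline is absent, so GorK is inactive.
With repressor ZorC bound, *wexF* is not transcribed.
So WexF is not produced.
c-di-GMP is present, so ZorL is active.
With repressor ZorL bound, *lutD* is not transcribed.
So LutD is not produced.
Required activator WexF is absent, so *torX* is not transcribed.
→ *torX* is OFF in B.

A only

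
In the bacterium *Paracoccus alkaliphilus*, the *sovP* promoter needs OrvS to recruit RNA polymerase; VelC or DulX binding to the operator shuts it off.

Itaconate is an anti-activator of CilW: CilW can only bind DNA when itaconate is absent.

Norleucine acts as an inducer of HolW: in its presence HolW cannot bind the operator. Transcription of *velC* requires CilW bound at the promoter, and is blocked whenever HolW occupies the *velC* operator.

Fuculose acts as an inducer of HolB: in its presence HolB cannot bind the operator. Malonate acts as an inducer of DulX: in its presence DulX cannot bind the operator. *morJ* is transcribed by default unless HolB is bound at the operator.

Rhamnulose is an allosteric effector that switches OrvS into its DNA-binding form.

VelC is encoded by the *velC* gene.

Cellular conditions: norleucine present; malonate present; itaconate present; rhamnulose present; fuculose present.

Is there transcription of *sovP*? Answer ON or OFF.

Rhamnulose is present, so OrvS is active.
Norleucine is present, so HolW is inactive.
Itaconate is present, so CilW is inactive.
Required activator CilW is absent, so *velC* is not transcribed.
So VelC is not produced.
Malonate is present, so DulX is inactive.
No repressor is bound and OrvS is active, so *sovP* is transcribed.

ON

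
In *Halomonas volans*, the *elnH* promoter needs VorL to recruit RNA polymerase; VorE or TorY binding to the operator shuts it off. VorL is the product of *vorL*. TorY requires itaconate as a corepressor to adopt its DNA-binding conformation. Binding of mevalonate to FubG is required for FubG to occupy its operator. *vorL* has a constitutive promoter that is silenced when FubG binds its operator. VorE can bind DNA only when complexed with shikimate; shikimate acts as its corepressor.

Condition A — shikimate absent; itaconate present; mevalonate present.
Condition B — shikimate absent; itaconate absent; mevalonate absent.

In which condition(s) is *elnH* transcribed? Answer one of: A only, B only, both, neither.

Condition A:
Shikimate is absent, so VorE is inactive.
Itaconate is present, so TorY is active.
Mevalonate is present, so FubG is active.
With repressor FubG bound, *vorL* is not transcribed.
So VorL is not produced.
With repressor TorY bound, *elnH* is not transcribed.
→ *elnH* is OFF in A.
Condition B:
Shikimate is absent, so VorE is inactive.
Itaconate is absent, so TorY is inactive.
Mevalonate is absent, so FubG is inactive.
With no repressor bound, *vorL* is transcribed.
So VorL is produced and active.
No repressor is bound and VorL is active, so *elnH* is transcribed.
→ *elnH* is ON in B.

B only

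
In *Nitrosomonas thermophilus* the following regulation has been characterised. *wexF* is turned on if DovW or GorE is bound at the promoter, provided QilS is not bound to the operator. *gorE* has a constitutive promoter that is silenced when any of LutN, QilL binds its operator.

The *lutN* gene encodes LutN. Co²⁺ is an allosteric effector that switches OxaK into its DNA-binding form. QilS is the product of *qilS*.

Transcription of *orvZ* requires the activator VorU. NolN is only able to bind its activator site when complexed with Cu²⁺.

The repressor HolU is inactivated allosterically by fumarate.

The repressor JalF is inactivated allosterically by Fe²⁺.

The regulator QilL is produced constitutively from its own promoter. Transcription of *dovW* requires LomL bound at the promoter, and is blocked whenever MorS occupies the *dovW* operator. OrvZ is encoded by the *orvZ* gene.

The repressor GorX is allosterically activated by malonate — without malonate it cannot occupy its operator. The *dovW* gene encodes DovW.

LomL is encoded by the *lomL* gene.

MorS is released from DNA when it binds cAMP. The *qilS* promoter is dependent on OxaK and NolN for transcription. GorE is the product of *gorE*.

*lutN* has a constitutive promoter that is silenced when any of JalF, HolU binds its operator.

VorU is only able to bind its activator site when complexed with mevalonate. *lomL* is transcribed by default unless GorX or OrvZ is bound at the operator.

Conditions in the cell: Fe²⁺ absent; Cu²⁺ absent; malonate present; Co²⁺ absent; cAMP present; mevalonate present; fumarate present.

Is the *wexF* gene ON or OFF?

OFF

cAMP is present, so MorS is inactive.
Malonate is present, so GorX is active.
Mevalonate is present, so VorU is active.
No repressor is bound and VorU is active, so *orvZ* is transcribed.
So OrvZ is produced and active.
With repressor GorX bound, *lomL* is not transcribed.
So LomL is not produced.
Required activator LomL is absent, so *dovW* is not transcribed.
So DovW is not produced.
Fe²⁺ is absent, so JalF is active.
Fumarate is present, so HolU is inactive.
With repressor JalF bound, *lutN* is not transcribed.
So LutN is not produced.
QilL is produced constitutively and is active.
With repressor QilL bound, *gorE* is not transcribed.
So GorE is not produced.
Co²⁺ is absent, so OxaK is inactive.
Cu²⁺ is absent, so NolN is inactive.
Required activator OxaK is absent, so *qilS* is not transcribed.
So QilS is not produced.
No activator is available at the *wexF* promoter, so *wexF* is not transcribed.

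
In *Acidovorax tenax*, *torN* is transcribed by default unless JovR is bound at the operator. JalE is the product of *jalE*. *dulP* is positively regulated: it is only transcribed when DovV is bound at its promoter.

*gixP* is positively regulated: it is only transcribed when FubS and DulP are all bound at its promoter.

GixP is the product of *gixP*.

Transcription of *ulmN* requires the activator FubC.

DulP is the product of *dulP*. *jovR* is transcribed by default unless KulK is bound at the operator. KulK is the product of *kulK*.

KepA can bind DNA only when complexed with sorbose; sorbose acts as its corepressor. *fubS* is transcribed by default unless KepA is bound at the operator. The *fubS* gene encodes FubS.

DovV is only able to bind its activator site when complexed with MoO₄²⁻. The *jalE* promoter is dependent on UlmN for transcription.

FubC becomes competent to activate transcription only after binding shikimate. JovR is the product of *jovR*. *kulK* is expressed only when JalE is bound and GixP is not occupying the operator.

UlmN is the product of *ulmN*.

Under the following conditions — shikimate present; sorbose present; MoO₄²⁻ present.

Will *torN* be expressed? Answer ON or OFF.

Shikimate is present, so FubC is active.
No repressor is bound and FubC is active, so *ulmN* is transcribed.
So UlmN is produced and active.
No repressor is bound and UlmN is active, so *jalE* is transcribed.
So JalE is produced and active.
Sorbose is present, so KepA is active.
With repressor KepA bound, *fubS* is not transcribed.
So FubS is not produced.
MoO₄²⁻ is present, so DovV is active.
No repressor is bound and DovV is active, so *dulP* is transcribed.
So DulP is produced and active.
Required activator FubS is absent, so *gixP* is not transcribed.
So GixP is not produced.
No repressor is bound and JalE is active, so *kulK* is transcribed.
So KulK is produced and active.
With repressor KulK bound, *jovR* is not transcribed.
So JovR is not produced.
With no repressor bound, *torN* is transcribed.

ON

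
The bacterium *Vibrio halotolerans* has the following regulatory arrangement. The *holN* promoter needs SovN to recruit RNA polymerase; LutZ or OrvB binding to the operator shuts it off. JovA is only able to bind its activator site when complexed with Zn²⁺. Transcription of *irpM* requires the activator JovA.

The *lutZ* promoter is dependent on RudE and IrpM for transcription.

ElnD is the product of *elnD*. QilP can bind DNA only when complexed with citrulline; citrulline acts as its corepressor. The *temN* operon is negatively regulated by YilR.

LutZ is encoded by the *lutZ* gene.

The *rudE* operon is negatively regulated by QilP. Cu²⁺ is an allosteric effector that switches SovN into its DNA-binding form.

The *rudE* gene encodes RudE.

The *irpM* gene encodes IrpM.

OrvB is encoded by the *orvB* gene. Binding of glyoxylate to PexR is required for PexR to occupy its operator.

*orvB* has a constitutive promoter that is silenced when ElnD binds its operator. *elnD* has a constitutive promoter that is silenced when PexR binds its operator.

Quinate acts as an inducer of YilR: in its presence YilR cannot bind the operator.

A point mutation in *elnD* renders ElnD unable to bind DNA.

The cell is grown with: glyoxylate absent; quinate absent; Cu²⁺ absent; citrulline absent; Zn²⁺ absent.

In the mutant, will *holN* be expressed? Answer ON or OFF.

Citrulline is absent, so QilP is inactive.
With no repressor bound, *rudE* is transcribed.
So RudE is produced and active.
Zn²⁺ is absent, so JovA is inactive.
Required activator JovA is absent, so *irpM* is not transcribed.
So IrpM is not produced.
Required activator IrpM is absent, so *lutZ* is not transcribed.
So LutZ is not produced.
Cu²⁺ is absent, so SovN is inactive.
ElnD is non-functional in this strain, so it has no effect.
With no repressor bound, *orvB* is transcribed.
So OrvB is produced and active.
With repressor OrvB bound, *holN* is not transcribed.

OFF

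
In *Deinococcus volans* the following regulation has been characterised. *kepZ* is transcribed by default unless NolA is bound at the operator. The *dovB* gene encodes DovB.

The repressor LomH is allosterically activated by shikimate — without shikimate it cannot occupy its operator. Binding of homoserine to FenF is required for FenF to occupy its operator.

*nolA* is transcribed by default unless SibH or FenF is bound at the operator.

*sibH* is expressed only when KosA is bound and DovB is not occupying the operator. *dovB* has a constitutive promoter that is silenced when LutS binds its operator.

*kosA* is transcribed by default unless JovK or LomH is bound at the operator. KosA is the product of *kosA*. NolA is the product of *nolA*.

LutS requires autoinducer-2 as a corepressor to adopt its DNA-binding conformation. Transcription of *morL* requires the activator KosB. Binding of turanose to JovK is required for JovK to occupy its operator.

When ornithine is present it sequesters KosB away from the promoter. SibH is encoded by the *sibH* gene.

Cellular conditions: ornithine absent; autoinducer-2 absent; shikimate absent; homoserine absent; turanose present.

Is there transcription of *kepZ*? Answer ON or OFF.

Autoinducer-2 is absent, so LutS is inactive.
With no repressor bound, *dovB* is transcribed.
So DovB is produced and active.
Turanose is present, so JovK is active.
Shikimate is absent, so LomH is inactive.
With repressor JovK bound, *kosA* is not transcribed.
So KosA is not produced.
With repressor DovB bound, *sibH* is not transcribed.
So SibH is not produced.
Homoserine is absent, so FenF is inactive.
With no repressor bound, *nolA* is transcribed.
So NolA is produced and active.
With repressor NolA bound, *kepZ* is not transcribed.

OFF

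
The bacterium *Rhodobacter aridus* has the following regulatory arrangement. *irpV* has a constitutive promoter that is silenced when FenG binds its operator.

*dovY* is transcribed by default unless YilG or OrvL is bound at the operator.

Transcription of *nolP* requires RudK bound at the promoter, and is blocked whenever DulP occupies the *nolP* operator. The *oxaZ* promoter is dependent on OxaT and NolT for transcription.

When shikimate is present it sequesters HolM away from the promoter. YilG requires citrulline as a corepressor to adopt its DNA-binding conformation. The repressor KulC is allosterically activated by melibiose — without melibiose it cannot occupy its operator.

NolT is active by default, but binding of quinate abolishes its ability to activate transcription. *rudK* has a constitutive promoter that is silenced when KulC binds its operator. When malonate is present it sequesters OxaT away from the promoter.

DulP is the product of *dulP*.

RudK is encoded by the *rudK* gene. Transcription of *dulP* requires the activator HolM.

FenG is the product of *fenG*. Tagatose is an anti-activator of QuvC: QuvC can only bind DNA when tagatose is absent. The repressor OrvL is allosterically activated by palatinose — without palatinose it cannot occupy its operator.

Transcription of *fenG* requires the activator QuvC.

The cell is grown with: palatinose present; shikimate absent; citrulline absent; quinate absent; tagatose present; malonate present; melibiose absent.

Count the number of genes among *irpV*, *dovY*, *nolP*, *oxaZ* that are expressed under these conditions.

Tagatose is present, so QuvC is inactive.
Required activator QuvC is absent, so *fenG* is not transcribed.
So FenG is not produced.
With no repressor bound, *irpV* is transcribed.
→ *irpV* is ON.
Citrulline is absent, so YilG is inactive.
Palatinose is present, so OrvL is active.
With repressor OrvL bound, *dovY* is not transcribed.
→ *dovY* is OFF.
Shikimate is absent, so HolM is active.
No repressor is bound and HolM is active, so *dulP* is transcribed.
So DulP is produced and active.
Melibiose is absent, so KulC is inactive.
With no repressor bound, *rudK* is transcribed.
So RudK is produced and active.
With repressor DulP bound, *nolP* is not transcribed.
→ *nolP* is OFF.
Malonate is present, so OxaT is inactive.
Quinate is absent, so NolT is active.
Required activator OxaT is absent, so *oxaZ* is not transcribed.
→ *oxaZ* is OFF.
1 of the 4 genes is transcribed.

1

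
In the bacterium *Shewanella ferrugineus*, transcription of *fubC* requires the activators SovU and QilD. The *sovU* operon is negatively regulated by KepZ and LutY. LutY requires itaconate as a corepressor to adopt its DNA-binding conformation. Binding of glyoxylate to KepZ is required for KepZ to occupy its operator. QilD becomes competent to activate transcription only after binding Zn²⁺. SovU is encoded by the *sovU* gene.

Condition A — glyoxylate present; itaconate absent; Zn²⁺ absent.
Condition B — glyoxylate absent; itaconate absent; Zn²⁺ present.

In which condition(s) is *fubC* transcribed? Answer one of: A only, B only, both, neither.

Condition A:
Glyoxylate is present, so KepZ is active.
Itaconate is absent, so LutY is inactive.
With repressor KepZ bound, *sovU* is not transcribed.
So SovU is not produced.
Zn²⁺ is absent, so QilD is inactive.
Required activator SovU is absent, so *fubC* is not transcribed.
→ *fubC* is OFF in A.
Condition B:
Glyoxylate is absent, so KepZ is inactive.
Itaconate is absent, so LutY is inactive.
With no repressor bound, *sovU* is transcribed.
So SovU is produced and active.
Zn²⁺ is present, so QilD is active.
No repressor is bound and SovU and QilD are active, so *fubC* is transcribed.
→ *fubC* is ON in B.

B only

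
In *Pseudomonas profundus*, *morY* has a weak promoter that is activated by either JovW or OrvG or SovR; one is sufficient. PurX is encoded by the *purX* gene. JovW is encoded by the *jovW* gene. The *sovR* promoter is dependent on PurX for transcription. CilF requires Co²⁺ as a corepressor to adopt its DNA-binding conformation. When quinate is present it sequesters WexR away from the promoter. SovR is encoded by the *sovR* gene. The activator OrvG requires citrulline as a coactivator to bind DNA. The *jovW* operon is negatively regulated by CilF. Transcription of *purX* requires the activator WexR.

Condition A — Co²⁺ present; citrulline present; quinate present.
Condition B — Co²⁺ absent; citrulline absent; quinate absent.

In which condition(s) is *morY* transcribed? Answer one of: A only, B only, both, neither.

Condition A:
Co²⁺ is present, so CilF is active.
With repressor CilF bound, *jovW* is not transcribed.
So JovW is not produced.
Citrulline is present, so OrvG is active.
Quinate is present, so WexR is inactive.
Required activator WexR is absent, so *purX* is not transcribed.
So PurX is not produced.
Required activator PurX is absent, so *sovR* is not transcribed.
So SovR is not produced.
Activator OrvG is present, so *morY* is transcribed.
→ *morY* is ON in A.
Condition B:
Co²⁺ is absent, so CilF is inactive.
With no repressor bound, *jovW* is transcribed.
So JovW is produced and active.
Citrulline is absent, so OrvG is inactive.
Quinate is absent, so WexR is active.
No repressor is bound and WexR is active, so *purX* is transcribed.
So PurX is produced and active.
No repressor is bound and PurX is active, so *sovR* is transcribed.
So SovR is produced and active.
Activator JovW is present, so *morY* is transcribed.
→ *morY* is ON in B.

both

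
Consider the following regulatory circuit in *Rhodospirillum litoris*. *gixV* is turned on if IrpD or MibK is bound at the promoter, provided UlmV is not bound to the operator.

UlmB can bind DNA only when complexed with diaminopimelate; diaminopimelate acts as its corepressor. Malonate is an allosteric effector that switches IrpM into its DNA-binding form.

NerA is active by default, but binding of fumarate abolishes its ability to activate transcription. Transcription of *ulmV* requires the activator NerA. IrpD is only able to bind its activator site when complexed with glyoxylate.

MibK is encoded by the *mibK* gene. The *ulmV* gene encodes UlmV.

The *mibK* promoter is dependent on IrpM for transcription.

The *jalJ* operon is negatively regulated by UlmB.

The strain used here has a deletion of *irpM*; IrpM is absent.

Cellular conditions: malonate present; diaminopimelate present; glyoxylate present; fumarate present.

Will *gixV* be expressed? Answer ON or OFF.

Glyoxylate is present, so IrpD is active.
IrpM is non-functional in this strain, so it has no effect.
Required activator IrpM is absent, so *mibK* is not transcribed.
So MibK is not produced.
Fumarate is present, so NerA is inactive.
Required activator NerA is absent, so *ulmV* is not transcribed.
So UlmV is not produced.
Activator IrpD is present, so *gixV* is transcribed.

ON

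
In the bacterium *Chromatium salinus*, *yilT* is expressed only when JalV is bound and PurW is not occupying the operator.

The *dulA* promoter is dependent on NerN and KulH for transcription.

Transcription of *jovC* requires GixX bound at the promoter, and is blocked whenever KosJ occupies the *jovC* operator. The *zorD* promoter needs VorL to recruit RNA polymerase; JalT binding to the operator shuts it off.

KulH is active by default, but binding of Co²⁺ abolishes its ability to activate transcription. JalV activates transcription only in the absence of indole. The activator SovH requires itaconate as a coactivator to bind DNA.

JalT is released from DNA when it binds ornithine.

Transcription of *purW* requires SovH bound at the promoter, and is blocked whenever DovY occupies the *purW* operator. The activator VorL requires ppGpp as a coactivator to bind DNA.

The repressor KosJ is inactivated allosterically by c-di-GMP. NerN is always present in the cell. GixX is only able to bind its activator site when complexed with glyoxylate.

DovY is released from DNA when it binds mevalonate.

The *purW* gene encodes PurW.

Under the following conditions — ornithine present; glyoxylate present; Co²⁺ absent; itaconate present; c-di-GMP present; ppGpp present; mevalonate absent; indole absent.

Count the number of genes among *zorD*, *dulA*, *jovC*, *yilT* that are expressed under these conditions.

ppGpp is present, so VorL is active.
Ornithine is present, so JalT is inactive.
No repressor is bound and VorL is active, so *zorD* is transcribed.
→ *zorD* is ON.
NerN is produced constitutively and is active.
Co²⁺ is absent, so KulH is active.
No repressor is bound and NerN and KulH are active, so *dulA* is transcribed.
→ *dulA* is ON.
c-di-GMP is present, so KosJ is inactive.
Glyoxylate is present, so GixX is active.
No repressor is bound and GixX is active, so *jovC* is transcribed.
→ *jovC* is ON.
Itaconate is present, so SovH is active.
Mevalonate is absent, so DovY is active.
With repressor DovY bound, *purW* is not transcribed.
So PurW is not produced.
Indole is absent, so JalV is active.
No repressor is bound and JalV is active, so *yilT* is transcribed.
→ *yilT* is ON.
4 of the 4 genes are transcribed.

4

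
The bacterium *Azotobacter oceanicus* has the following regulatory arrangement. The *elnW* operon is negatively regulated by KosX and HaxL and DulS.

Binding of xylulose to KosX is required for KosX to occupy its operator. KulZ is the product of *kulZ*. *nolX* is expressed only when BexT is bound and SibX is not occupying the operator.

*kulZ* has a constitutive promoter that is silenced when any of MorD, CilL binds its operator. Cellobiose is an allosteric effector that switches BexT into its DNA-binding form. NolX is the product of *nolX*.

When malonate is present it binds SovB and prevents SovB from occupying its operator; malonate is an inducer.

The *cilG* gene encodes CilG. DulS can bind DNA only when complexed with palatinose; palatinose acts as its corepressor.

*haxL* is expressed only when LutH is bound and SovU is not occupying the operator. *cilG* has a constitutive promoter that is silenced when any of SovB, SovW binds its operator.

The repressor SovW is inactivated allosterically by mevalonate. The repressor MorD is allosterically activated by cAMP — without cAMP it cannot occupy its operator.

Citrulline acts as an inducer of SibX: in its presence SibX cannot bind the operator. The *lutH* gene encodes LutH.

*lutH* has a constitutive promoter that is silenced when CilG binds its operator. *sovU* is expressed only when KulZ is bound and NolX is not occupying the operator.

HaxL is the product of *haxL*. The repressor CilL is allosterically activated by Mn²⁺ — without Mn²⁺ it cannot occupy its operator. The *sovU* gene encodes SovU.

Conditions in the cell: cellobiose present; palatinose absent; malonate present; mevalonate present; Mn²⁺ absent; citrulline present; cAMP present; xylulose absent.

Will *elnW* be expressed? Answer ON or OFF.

ON

Xylulose is absent, so KosX is inactive.
Malonate is present, so SovB is inactive.
Mevalonate is present, so SovW is inactive.
With no repressor bound, *cilG* is transcribed.
So CilG is produced and active.
With repressor CilG bound, *lutH* is not transcribed.
So LutH is not produced.
Cellobiose is present, so BexT is active.
Citrulline is present, so SibX is inactive.
No repressor is bound and BexT is active, so *nolX* is transcribed.
So NolX is produced and active.
cAMP is present, so MorD is active.
Mn²⁺ is absent, so CilL is inactive.
With repressor MorD bound, *kulZ* is not transcribed.
So KulZ is not produced.
With repressor NolX bound, *sovU* is not transcribed.
So SovU is not produced.
Required activator LutH is absent, so *haxL* is not transcribed.
So HaxL is not produced.
Palatinose is absent, so DulS is inactive.
With no repressor bound, *elnW* is transcribed.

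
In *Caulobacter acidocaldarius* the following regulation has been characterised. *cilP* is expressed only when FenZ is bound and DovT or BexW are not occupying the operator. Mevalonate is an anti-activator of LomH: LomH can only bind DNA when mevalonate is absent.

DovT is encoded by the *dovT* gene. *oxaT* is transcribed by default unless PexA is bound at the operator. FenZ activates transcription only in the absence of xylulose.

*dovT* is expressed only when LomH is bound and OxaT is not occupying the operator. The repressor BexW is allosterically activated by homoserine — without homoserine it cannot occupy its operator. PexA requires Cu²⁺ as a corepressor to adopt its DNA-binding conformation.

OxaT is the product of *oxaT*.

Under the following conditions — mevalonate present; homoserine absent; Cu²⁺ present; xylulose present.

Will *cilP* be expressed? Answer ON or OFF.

Xylulose is present, so FenZ is inactive.
Mevalonate is present, so LomH is inactive.
Cu²⁺ is present, so PexA is active.
With repressor PexA bound, *oxaT* is not transcribed.
So OxaT is not produced.
Required activator LomH is absent, so *dovT* is not transcribed.
So DovT is not produced.
Homoserine is absent, so BexW is inactive.
Required activator FenZ is absent, so *cilP* is not transcribed.

OFF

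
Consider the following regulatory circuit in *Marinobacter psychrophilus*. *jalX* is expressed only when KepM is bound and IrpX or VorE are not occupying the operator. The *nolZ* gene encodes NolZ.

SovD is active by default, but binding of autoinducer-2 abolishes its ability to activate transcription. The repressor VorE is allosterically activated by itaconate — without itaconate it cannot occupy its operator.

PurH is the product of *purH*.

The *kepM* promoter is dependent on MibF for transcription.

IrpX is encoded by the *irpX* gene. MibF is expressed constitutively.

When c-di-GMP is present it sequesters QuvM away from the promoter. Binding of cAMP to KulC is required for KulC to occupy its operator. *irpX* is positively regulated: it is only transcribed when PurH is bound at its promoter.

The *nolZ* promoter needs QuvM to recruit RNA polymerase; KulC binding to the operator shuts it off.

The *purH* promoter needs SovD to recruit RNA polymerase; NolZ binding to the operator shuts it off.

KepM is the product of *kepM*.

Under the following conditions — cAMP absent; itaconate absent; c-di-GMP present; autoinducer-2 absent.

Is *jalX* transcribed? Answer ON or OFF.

Autoinducer-2 is absent, so SovD is active.
cAMP is absent, so KulC is inactive.
c-di-GMP is present, so QuvM is inactive.
Required activator QuvM is absent, so *nolZ* is not transcribed.
So NolZ is not produced.
No repressor is bound and SovD is active, so *purH* is transcribed.
So PurH is produced and active.
No repressor is bound and PurH is active, so *irpX* is transcribed.
So IrpX is produced and active.
Itaconate is absent, so VorE is inactive.
MibF is produced constitutively and is active.
No repressor is bound and MibF is active, so *kepM* is transcribed.
So KepM is produced and active.
With repressor IrpX bound, *jalX* is not transcribed.

OFF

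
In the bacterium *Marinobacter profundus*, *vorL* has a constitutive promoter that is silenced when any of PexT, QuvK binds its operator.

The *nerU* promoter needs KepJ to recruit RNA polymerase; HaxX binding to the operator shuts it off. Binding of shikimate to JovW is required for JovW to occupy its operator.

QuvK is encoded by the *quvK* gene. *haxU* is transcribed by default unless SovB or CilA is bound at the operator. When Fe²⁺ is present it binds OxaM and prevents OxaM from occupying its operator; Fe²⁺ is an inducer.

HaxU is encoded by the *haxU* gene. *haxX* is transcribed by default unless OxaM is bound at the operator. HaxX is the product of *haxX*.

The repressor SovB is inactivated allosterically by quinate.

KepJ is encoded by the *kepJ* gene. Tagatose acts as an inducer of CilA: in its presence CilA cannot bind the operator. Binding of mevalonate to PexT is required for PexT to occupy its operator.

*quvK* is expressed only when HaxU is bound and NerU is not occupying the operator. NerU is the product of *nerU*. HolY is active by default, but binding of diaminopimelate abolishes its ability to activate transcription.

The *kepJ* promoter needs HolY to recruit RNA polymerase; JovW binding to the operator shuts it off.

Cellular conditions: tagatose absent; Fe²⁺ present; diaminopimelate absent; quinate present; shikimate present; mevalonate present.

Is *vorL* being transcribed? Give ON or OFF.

Mevalonate is present, so PexT is active.
Quinate is present, so SovB is inactive.
Tagatose is absent, so CilA is active.
With repressor CilA bound, *haxU* is not transcribed.
So HaxU is not produced.
Shikimate is present, so JovW is active.
Diaminopimelate is absent, so HolY is active.
With repressor JovW bound, *kepJ* is not transcribed.
So KepJ is not produced.
Fe²⁺ is present, so OxaM is inactive.
With no repressor bound, *haxX* is transcribed.
So HaxX is produced and active.
With repressor HaxX bound, *nerU* is not transcribed.
So NerU is not produced.
Required activator HaxU is absent, so *quvK* is not transcribed.
So QuvK is not produced.
With repressor PexT bound, *vorL* is not transcribed.

OFF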